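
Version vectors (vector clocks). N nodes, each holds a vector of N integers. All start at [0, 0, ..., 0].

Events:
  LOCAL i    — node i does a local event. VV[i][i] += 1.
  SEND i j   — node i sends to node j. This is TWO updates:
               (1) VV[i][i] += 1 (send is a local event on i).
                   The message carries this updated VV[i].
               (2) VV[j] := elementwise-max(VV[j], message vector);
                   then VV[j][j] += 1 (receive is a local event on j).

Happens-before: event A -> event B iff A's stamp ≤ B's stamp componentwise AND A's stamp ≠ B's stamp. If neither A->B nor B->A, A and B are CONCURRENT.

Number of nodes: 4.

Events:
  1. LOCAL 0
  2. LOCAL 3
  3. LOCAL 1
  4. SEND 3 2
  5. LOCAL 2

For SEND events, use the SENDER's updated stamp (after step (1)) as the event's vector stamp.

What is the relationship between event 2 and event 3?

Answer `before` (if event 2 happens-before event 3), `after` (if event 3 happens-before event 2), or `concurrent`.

Answer: concurrent

Derivation:
Initial: VV[0]=[0, 0, 0, 0]
Initial: VV[1]=[0, 0, 0, 0]
Initial: VV[2]=[0, 0, 0, 0]
Initial: VV[3]=[0, 0, 0, 0]
Event 1: LOCAL 0: VV[0][0]++ -> VV[0]=[1, 0, 0, 0]
Event 2: LOCAL 3: VV[3][3]++ -> VV[3]=[0, 0, 0, 1]
Event 3: LOCAL 1: VV[1][1]++ -> VV[1]=[0, 1, 0, 0]
Event 4: SEND 3->2: VV[3][3]++ -> VV[3]=[0, 0, 0, 2], msg_vec=[0, 0, 0, 2]; VV[2]=max(VV[2],msg_vec) then VV[2][2]++ -> VV[2]=[0, 0, 1, 2]
Event 5: LOCAL 2: VV[2][2]++ -> VV[2]=[0, 0, 2, 2]
Event 2 stamp: [0, 0, 0, 1]
Event 3 stamp: [0, 1, 0, 0]
[0, 0, 0, 1] <= [0, 1, 0, 0]? False
[0, 1, 0, 0] <= [0, 0, 0, 1]? False
Relation: concurrent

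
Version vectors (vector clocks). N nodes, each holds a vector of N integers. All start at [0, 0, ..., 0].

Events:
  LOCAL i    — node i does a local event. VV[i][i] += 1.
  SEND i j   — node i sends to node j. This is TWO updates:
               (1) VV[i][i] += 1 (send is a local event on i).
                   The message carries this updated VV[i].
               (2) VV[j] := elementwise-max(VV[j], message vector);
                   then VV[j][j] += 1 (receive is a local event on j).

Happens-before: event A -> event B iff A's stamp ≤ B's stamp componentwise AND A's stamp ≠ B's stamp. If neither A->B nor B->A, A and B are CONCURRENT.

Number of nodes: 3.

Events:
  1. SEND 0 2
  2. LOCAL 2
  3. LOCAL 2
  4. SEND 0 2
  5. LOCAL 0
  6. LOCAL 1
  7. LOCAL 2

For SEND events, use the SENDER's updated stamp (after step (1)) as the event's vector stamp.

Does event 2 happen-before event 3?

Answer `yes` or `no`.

Answer: yes

Derivation:
Initial: VV[0]=[0, 0, 0]
Initial: VV[1]=[0, 0, 0]
Initial: VV[2]=[0, 0, 0]
Event 1: SEND 0->2: VV[0][0]++ -> VV[0]=[1, 0, 0], msg_vec=[1, 0, 0]; VV[2]=max(VV[2],msg_vec) then VV[2][2]++ -> VV[2]=[1, 0, 1]
Event 2: LOCAL 2: VV[2][2]++ -> VV[2]=[1, 0, 2]
Event 3: LOCAL 2: VV[2][2]++ -> VV[2]=[1, 0, 3]
Event 4: SEND 0->2: VV[0][0]++ -> VV[0]=[2, 0, 0], msg_vec=[2, 0, 0]; VV[2]=max(VV[2],msg_vec) then VV[2][2]++ -> VV[2]=[2, 0, 4]
Event 5: LOCAL 0: VV[0][0]++ -> VV[0]=[3, 0, 0]
Event 6: LOCAL 1: VV[1][1]++ -> VV[1]=[0, 1, 0]
Event 7: LOCAL 2: VV[2][2]++ -> VV[2]=[2, 0, 5]
Event 2 stamp: [1, 0, 2]
Event 3 stamp: [1, 0, 3]
[1, 0, 2] <= [1, 0, 3]? True. Equal? False. Happens-before: True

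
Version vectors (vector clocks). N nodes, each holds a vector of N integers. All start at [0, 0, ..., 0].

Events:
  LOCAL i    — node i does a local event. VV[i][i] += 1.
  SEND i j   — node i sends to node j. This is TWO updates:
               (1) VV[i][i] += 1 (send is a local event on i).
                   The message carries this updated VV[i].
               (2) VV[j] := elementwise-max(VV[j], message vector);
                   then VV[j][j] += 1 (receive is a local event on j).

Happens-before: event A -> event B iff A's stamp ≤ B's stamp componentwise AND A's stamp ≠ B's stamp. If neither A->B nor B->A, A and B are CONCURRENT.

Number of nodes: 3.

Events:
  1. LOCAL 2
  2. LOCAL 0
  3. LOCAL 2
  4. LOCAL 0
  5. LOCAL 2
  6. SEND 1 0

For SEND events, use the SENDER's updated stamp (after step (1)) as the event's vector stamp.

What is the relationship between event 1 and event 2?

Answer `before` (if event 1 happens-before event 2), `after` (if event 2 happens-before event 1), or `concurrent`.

Answer: concurrent

Derivation:
Initial: VV[0]=[0, 0, 0]
Initial: VV[1]=[0, 0, 0]
Initial: VV[2]=[0, 0, 0]
Event 1: LOCAL 2: VV[2][2]++ -> VV[2]=[0, 0, 1]
Event 2: LOCAL 0: VV[0][0]++ -> VV[0]=[1, 0, 0]
Event 3: LOCAL 2: VV[2][2]++ -> VV[2]=[0, 0, 2]
Event 4: LOCAL 0: VV[0][0]++ -> VV[0]=[2, 0, 0]
Event 5: LOCAL 2: VV[2][2]++ -> VV[2]=[0, 0, 3]
Event 6: SEND 1->0: VV[1][1]++ -> VV[1]=[0, 1, 0], msg_vec=[0, 1, 0]; VV[0]=max(VV[0],msg_vec) then VV[0][0]++ -> VV[0]=[3, 1, 0]
Event 1 stamp: [0, 0, 1]
Event 2 stamp: [1, 0, 0]
[0, 0, 1] <= [1, 0, 0]? False
[1, 0, 0] <= [0, 0, 1]? False
Relation: concurrent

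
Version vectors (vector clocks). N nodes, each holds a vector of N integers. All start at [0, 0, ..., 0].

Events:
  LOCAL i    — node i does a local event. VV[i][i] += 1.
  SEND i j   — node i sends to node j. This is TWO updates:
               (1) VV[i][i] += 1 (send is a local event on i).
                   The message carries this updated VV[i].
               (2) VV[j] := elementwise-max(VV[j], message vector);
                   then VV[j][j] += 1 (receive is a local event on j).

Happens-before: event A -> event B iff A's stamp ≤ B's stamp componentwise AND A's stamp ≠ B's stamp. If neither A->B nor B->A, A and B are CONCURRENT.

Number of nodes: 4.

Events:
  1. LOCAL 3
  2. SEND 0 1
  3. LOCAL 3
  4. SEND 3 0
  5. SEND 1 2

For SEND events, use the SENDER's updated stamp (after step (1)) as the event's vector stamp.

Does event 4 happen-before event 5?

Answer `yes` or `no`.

Initial: VV[0]=[0, 0, 0, 0]
Initial: VV[1]=[0, 0, 0, 0]
Initial: VV[2]=[0, 0, 0, 0]
Initial: VV[3]=[0, 0, 0, 0]
Event 1: LOCAL 3: VV[3][3]++ -> VV[3]=[0, 0, 0, 1]
Event 2: SEND 0->1: VV[0][0]++ -> VV[0]=[1, 0, 0, 0], msg_vec=[1, 0, 0, 0]; VV[1]=max(VV[1],msg_vec) then VV[1][1]++ -> VV[1]=[1, 1, 0, 0]
Event 3: LOCAL 3: VV[3][3]++ -> VV[3]=[0, 0, 0, 2]
Event 4: SEND 3->0: VV[3][3]++ -> VV[3]=[0, 0, 0, 3], msg_vec=[0, 0, 0, 3]; VV[0]=max(VV[0],msg_vec) then VV[0][0]++ -> VV[0]=[2, 0, 0, 3]
Event 5: SEND 1->2: VV[1][1]++ -> VV[1]=[1, 2, 0, 0], msg_vec=[1, 2, 0, 0]; VV[2]=max(VV[2],msg_vec) then VV[2][2]++ -> VV[2]=[1, 2, 1, 0]
Event 4 stamp: [0, 0, 0, 3]
Event 5 stamp: [1, 2, 0, 0]
[0, 0, 0, 3] <= [1, 2, 0, 0]? False. Equal? False. Happens-before: False

Answer: no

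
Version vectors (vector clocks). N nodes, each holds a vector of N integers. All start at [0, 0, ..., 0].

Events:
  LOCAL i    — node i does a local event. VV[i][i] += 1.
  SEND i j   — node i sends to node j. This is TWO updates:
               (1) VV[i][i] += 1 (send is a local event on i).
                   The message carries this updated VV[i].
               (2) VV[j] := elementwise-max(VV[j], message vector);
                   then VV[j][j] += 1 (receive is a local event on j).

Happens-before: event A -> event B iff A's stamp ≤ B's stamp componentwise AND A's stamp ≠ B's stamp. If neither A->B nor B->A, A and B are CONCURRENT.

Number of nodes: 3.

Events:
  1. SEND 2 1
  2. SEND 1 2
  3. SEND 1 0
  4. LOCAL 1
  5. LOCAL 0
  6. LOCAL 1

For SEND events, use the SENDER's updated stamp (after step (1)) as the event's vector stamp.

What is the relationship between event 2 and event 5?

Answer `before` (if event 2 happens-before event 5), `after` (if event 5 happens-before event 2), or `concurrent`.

Initial: VV[0]=[0, 0, 0]
Initial: VV[1]=[0, 0, 0]
Initial: VV[2]=[0, 0, 0]
Event 1: SEND 2->1: VV[2][2]++ -> VV[2]=[0, 0, 1], msg_vec=[0, 0, 1]; VV[1]=max(VV[1],msg_vec) then VV[1][1]++ -> VV[1]=[0, 1, 1]
Event 2: SEND 1->2: VV[1][1]++ -> VV[1]=[0, 2, 1], msg_vec=[0, 2, 1]; VV[2]=max(VV[2],msg_vec) then VV[2][2]++ -> VV[2]=[0, 2, 2]
Event 3: SEND 1->0: VV[1][1]++ -> VV[1]=[0, 3, 1], msg_vec=[0, 3, 1]; VV[0]=max(VV[0],msg_vec) then VV[0][0]++ -> VV[0]=[1, 3, 1]
Event 4: LOCAL 1: VV[1][1]++ -> VV[1]=[0, 4, 1]
Event 5: LOCAL 0: VV[0][0]++ -> VV[0]=[2, 3, 1]
Event 6: LOCAL 1: VV[1][1]++ -> VV[1]=[0, 5, 1]
Event 2 stamp: [0, 2, 1]
Event 5 stamp: [2, 3, 1]
[0, 2, 1] <= [2, 3, 1]? True
[2, 3, 1] <= [0, 2, 1]? False
Relation: before

Answer: before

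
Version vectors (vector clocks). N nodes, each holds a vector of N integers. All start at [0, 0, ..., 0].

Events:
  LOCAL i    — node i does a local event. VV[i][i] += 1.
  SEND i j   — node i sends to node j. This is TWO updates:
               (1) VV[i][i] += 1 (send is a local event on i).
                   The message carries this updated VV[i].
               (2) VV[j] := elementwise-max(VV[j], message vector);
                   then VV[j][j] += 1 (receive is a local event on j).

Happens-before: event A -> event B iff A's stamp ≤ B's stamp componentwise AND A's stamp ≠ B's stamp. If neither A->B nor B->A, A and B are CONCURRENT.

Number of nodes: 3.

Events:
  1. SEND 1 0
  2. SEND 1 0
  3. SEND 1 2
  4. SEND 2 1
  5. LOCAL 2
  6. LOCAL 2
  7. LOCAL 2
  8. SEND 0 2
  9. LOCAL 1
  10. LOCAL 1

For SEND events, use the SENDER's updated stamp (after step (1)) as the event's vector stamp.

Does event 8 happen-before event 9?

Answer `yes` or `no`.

Initial: VV[0]=[0, 0, 0]
Initial: VV[1]=[0, 0, 0]
Initial: VV[2]=[0, 0, 0]
Event 1: SEND 1->0: VV[1][1]++ -> VV[1]=[0, 1, 0], msg_vec=[0, 1, 0]; VV[0]=max(VV[0],msg_vec) then VV[0][0]++ -> VV[0]=[1, 1, 0]
Event 2: SEND 1->0: VV[1][1]++ -> VV[1]=[0, 2, 0], msg_vec=[0, 2, 0]; VV[0]=max(VV[0],msg_vec) then VV[0][0]++ -> VV[0]=[2, 2, 0]
Event 3: SEND 1->2: VV[1][1]++ -> VV[1]=[0, 3, 0], msg_vec=[0, 3, 0]; VV[2]=max(VV[2],msg_vec) then VV[2][2]++ -> VV[2]=[0, 3, 1]
Event 4: SEND 2->1: VV[2][2]++ -> VV[2]=[0, 3, 2], msg_vec=[0, 3, 2]; VV[1]=max(VV[1],msg_vec) then VV[1][1]++ -> VV[1]=[0, 4, 2]
Event 5: LOCAL 2: VV[2][2]++ -> VV[2]=[0, 3, 3]
Event 6: LOCAL 2: VV[2][2]++ -> VV[2]=[0, 3, 4]
Event 7: LOCAL 2: VV[2][2]++ -> VV[2]=[0, 3, 5]
Event 8: SEND 0->2: VV[0][0]++ -> VV[0]=[3, 2, 0], msg_vec=[3, 2, 0]; VV[2]=max(VV[2],msg_vec) then VV[2][2]++ -> VV[2]=[3, 3, 6]
Event 9: LOCAL 1: VV[1][1]++ -> VV[1]=[0, 5, 2]
Event 10: LOCAL 1: VV[1][1]++ -> VV[1]=[0, 6, 2]
Event 8 stamp: [3, 2, 0]
Event 9 stamp: [0, 5, 2]
[3, 2, 0] <= [0, 5, 2]? False. Equal? False. Happens-before: False

Answer: no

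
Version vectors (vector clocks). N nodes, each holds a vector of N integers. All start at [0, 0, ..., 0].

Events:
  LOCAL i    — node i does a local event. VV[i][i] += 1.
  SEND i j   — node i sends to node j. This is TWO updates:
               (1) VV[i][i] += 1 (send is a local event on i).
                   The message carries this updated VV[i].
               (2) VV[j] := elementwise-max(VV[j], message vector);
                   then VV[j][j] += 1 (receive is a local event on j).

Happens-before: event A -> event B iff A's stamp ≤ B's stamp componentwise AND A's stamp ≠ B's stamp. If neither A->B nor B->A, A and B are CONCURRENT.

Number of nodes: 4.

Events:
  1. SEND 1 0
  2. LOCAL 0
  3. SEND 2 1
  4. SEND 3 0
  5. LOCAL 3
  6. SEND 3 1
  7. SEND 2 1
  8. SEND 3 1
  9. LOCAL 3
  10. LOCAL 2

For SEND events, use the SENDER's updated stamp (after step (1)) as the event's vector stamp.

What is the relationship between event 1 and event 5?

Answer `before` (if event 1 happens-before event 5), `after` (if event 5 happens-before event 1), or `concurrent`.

Initial: VV[0]=[0, 0, 0, 0]
Initial: VV[1]=[0, 0, 0, 0]
Initial: VV[2]=[0, 0, 0, 0]
Initial: VV[3]=[0, 0, 0, 0]
Event 1: SEND 1->0: VV[1][1]++ -> VV[1]=[0, 1, 0, 0], msg_vec=[0, 1, 0, 0]; VV[0]=max(VV[0],msg_vec) then VV[0][0]++ -> VV[0]=[1, 1, 0, 0]
Event 2: LOCAL 0: VV[0][0]++ -> VV[0]=[2, 1, 0, 0]
Event 3: SEND 2->1: VV[2][2]++ -> VV[2]=[0, 0, 1, 0], msg_vec=[0, 0, 1, 0]; VV[1]=max(VV[1],msg_vec) then VV[1][1]++ -> VV[1]=[0, 2, 1, 0]
Event 4: SEND 3->0: VV[3][3]++ -> VV[3]=[0, 0, 0, 1], msg_vec=[0, 0, 0, 1]; VV[0]=max(VV[0],msg_vec) then VV[0][0]++ -> VV[0]=[3, 1, 0, 1]
Event 5: LOCAL 3: VV[3][3]++ -> VV[3]=[0, 0, 0, 2]
Event 6: SEND 3->1: VV[3][3]++ -> VV[3]=[0, 0, 0, 3], msg_vec=[0, 0, 0, 3]; VV[1]=max(VV[1],msg_vec) then VV[1][1]++ -> VV[1]=[0, 3, 1, 3]
Event 7: SEND 2->1: VV[2][2]++ -> VV[2]=[0, 0, 2, 0], msg_vec=[0, 0, 2, 0]; VV[1]=max(VV[1],msg_vec) then VV[1][1]++ -> VV[1]=[0, 4, 2, 3]
Event 8: SEND 3->1: VV[3][3]++ -> VV[3]=[0, 0, 0, 4], msg_vec=[0, 0, 0, 4]; VV[1]=max(VV[1],msg_vec) then VV[1][1]++ -> VV[1]=[0, 5, 2, 4]
Event 9: LOCAL 3: VV[3][3]++ -> VV[3]=[0, 0, 0, 5]
Event 10: LOCAL 2: VV[2][2]++ -> VV[2]=[0, 0, 3, 0]
Event 1 stamp: [0, 1, 0, 0]
Event 5 stamp: [0, 0, 0, 2]
[0, 1, 0, 0] <= [0, 0, 0, 2]? False
[0, 0, 0, 2] <= [0, 1, 0, 0]? False
Relation: concurrent

Answer: concurrent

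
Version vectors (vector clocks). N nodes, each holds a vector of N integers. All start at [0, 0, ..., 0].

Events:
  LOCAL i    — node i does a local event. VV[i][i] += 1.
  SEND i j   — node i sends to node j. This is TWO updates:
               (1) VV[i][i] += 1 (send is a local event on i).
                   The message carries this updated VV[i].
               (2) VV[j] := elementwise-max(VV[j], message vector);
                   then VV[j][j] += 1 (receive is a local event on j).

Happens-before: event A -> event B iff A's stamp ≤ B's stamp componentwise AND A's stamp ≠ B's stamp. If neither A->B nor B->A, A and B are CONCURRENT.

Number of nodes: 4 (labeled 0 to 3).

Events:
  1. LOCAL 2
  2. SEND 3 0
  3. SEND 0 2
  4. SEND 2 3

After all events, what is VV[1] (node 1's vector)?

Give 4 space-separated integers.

Answer: 0 0 0 0

Derivation:
Initial: VV[0]=[0, 0, 0, 0]
Initial: VV[1]=[0, 0, 0, 0]
Initial: VV[2]=[0, 0, 0, 0]
Initial: VV[3]=[0, 0, 0, 0]
Event 1: LOCAL 2: VV[2][2]++ -> VV[2]=[0, 0, 1, 0]
Event 2: SEND 3->0: VV[3][3]++ -> VV[3]=[0, 0, 0, 1], msg_vec=[0, 0, 0, 1]; VV[0]=max(VV[0],msg_vec) then VV[0][0]++ -> VV[0]=[1, 0, 0, 1]
Event 3: SEND 0->2: VV[0][0]++ -> VV[0]=[2, 0, 0, 1], msg_vec=[2, 0, 0, 1]; VV[2]=max(VV[2],msg_vec) then VV[2][2]++ -> VV[2]=[2, 0, 2, 1]
Event 4: SEND 2->3: VV[2][2]++ -> VV[2]=[2, 0, 3, 1], msg_vec=[2, 0, 3, 1]; VV[3]=max(VV[3],msg_vec) then VV[3][3]++ -> VV[3]=[2, 0, 3, 2]
Final vectors: VV[0]=[2, 0, 0, 1]; VV[1]=[0, 0, 0, 0]; VV[2]=[2, 0, 3, 1]; VV[3]=[2, 0, 3, 2]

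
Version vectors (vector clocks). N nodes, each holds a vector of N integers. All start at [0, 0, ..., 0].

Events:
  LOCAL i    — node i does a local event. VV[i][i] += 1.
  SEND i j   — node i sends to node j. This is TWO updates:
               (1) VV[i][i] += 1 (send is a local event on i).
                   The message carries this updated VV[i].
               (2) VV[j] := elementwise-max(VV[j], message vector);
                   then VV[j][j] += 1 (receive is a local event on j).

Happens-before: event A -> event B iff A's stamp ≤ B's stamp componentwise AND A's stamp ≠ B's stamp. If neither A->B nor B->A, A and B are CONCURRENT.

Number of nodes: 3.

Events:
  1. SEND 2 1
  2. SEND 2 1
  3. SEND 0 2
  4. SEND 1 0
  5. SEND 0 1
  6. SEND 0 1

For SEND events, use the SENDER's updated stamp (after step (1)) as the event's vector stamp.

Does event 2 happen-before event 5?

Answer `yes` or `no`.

Answer: yes

Derivation:
Initial: VV[0]=[0, 0, 0]
Initial: VV[1]=[0, 0, 0]
Initial: VV[2]=[0, 0, 0]
Event 1: SEND 2->1: VV[2][2]++ -> VV[2]=[0, 0, 1], msg_vec=[0, 0, 1]; VV[1]=max(VV[1],msg_vec) then VV[1][1]++ -> VV[1]=[0, 1, 1]
Event 2: SEND 2->1: VV[2][2]++ -> VV[2]=[0, 0, 2], msg_vec=[0, 0, 2]; VV[1]=max(VV[1],msg_vec) then VV[1][1]++ -> VV[1]=[0, 2, 2]
Event 3: SEND 0->2: VV[0][0]++ -> VV[0]=[1, 0, 0], msg_vec=[1, 0, 0]; VV[2]=max(VV[2],msg_vec) then VV[2][2]++ -> VV[2]=[1, 0, 3]
Event 4: SEND 1->0: VV[1][1]++ -> VV[1]=[0, 3, 2], msg_vec=[0, 3, 2]; VV[0]=max(VV[0],msg_vec) then VV[0][0]++ -> VV[0]=[2, 3, 2]
Event 5: SEND 0->1: VV[0][0]++ -> VV[0]=[3, 3, 2], msg_vec=[3, 3, 2]; VV[1]=max(VV[1],msg_vec) then VV[1][1]++ -> VV[1]=[3, 4, 2]
Event 6: SEND 0->1: VV[0][0]++ -> VV[0]=[4, 3, 2], msg_vec=[4, 3, 2]; VV[1]=max(VV[1],msg_vec) then VV[1][1]++ -> VV[1]=[4, 5, 2]
Event 2 stamp: [0, 0, 2]
Event 5 stamp: [3, 3, 2]
[0, 0, 2] <= [3, 3, 2]? True. Equal? False. Happens-before: True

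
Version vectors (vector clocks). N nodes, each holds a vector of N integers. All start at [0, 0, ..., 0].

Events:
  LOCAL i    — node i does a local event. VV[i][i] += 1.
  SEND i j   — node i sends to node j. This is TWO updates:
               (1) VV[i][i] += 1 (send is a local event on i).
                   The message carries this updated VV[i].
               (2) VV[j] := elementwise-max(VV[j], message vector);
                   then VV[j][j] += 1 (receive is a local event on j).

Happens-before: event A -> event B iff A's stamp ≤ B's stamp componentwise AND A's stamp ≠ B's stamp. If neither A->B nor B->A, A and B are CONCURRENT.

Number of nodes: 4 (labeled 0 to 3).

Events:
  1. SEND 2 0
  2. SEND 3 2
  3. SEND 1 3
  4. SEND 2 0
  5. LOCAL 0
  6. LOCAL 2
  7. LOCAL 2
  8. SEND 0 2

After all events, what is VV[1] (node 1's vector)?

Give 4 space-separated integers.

Initial: VV[0]=[0, 0, 0, 0]
Initial: VV[1]=[0, 0, 0, 0]
Initial: VV[2]=[0, 0, 0, 0]
Initial: VV[3]=[0, 0, 0, 0]
Event 1: SEND 2->0: VV[2][2]++ -> VV[2]=[0, 0, 1, 0], msg_vec=[0, 0, 1, 0]; VV[0]=max(VV[0],msg_vec) then VV[0][0]++ -> VV[0]=[1, 0, 1, 0]
Event 2: SEND 3->2: VV[3][3]++ -> VV[3]=[0, 0, 0, 1], msg_vec=[0, 0, 0, 1]; VV[2]=max(VV[2],msg_vec) then VV[2][2]++ -> VV[2]=[0, 0, 2, 1]
Event 3: SEND 1->3: VV[1][1]++ -> VV[1]=[0, 1, 0, 0], msg_vec=[0, 1, 0, 0]; VV[3]=max(VV[3],msg_vec) then VV[3][3]++ -> VV[3]=[0, 1, 0, 2]
Event 4: SEND 2->0: VV[2][2]++ -> VV[2]=[0, 0, 3, 1], msg_vec=[0, 0, 3, 1]; VV[0]=max(VV[0],msg_vec) then VV[0][0]++ -> VV[0]=[2, 0, 3, 1]
Event 5: LOCAL 0: VV[0][0]++ -> VV[0]=[3, 0, 3, 1]
Event 6: LOCAL 2: VV[2][2]++ -> VV[2]=[0, 0, 4, 1]
Event 7: LOCAL 2: VV[2][2]++ -> VV[2]=[0, 0, 5, 1]
Event 8: SEND 0->2: VV[0][0]++ -> VV[0]=[4, 0, 3, 1], msg_vec=[4, 0, 3, 1]; VV[2]=max(VV[2],msg_vec) then VV[2][2]++ -> VV[2]=[4, 0, 6, 1]
Final vectors: VV[0]=[4, 0, 3, 1]; VV[1]=[0, 1, 0, 0]; VV[2]=[4, 0, 6, 1]; VV[3]=[0, 1, 0, 2]

Answer: 0 1 0 0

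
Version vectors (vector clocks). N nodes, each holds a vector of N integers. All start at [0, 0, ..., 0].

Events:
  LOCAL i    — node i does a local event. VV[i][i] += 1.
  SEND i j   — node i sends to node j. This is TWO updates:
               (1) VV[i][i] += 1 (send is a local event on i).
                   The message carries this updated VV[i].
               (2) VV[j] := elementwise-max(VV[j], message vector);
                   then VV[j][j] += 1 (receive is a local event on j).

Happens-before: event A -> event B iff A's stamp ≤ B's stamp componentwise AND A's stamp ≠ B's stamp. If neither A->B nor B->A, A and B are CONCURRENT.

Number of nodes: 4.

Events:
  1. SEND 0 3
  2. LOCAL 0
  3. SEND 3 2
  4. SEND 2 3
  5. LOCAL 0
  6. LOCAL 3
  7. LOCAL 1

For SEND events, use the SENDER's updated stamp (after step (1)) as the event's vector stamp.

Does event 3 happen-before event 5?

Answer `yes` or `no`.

Initial: VV[0]=[0, 0, 0, 0]
Initial: VV[1]=[0, 0, 0, 0]
Initial: VV[2]=[0, 0, 0, 0]
Initial: VV[3]=[0, 0, 0, 0]
Event 1: SEND 0->3: VV[0][0]++ -> VV[0]=[1, 0, 0, 0], msg_vec=[1, 0, 0, 0]; VV[3]=max(VV[3],msg_vec) then VV[3][3]++ -> VV[3]=[1, 0, 0, 1]
Event 2: LOCAL 0: VV[0][0]++ -> VV[0]=[2, 0, 0, 0]
Event 3: SEND 3->2: VV[3][3]++ -> VV[3]=[1, 0, 0, 2], msg_vec=[1, 0, 0, 2]; VV[2]=max(VV[2],msg_vec) then VV[2][2]++ -> VV[2]=[1, 0, 1, 2]
Event 4: SEND 2->3: VV[2][2]++ -> VV[2]=[1, 0, 2, 2], msg_vec=[1, 0, 2, 2]; VV[3]=max(VV[3],msg_vec) then VV[3][3]++ -> VV[3]=[1, 0, 2, 3]
Event 5: LOCAL 0: VV[0][0]++ -> VV[0]=[3, 0, 0, 0]
Event 6: LOCAL 3: VV[3][3]++ -> VV[3]=[1, 0, 2, 4]
Event 7: LOCAL 1: VV[1][1]++ -> VV[1]=[0, 1, 0, 0]
Event 3 stamp: [1, 0, 0, 2]
Event 5 stamp: [3, 0, 0, 0]
[1, 0, 0, 2] <= [3, 0, 0, 0]? False. Equal? False. Happens-before: False

Answer: no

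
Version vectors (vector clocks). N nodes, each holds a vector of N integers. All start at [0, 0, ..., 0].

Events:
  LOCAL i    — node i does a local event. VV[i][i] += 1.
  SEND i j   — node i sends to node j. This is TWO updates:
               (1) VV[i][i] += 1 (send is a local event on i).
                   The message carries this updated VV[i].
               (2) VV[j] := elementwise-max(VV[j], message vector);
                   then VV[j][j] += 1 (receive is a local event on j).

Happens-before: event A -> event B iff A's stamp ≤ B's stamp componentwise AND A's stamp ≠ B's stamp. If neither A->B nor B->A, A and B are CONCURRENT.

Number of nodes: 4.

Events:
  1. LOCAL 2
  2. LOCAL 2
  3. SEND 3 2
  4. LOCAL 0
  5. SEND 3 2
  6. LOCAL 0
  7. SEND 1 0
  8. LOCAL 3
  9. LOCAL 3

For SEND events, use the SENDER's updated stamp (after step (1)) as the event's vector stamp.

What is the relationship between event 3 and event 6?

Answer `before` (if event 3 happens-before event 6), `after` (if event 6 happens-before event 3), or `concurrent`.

Initial: VV[0]=[0, 0, 0, 0]
Initial: VV[1]=[0, 0, 0, 0]
Initial: VV[2]=[0, 0, 0, 0]
Initial: VV[3]=[0, 0, 0, 0]
Event 1: LOCAL 2: VV[2][2]++ -> VV[2]=[0, 0, 1, 0]
Event 2: LOCAL 2: VV[2][2]++ -> VV[2]=[0, 0, 2, 0]
Event 3: SEND 3->2: VV[3][3]++ -> VV[3]=[0, 0, 0, 1], msg_vec=[0, 0, 0, 1]; VV[2]=max(VV[2],msg_vec) then VV[2][2]++ -> VV[2]=[0, 0, 3, 1]
Event 4: LOCAL 0: VV[0][0]++ -> VV[0]=[1, 0, 0, 0]
Event 5: SEND 3->2: VV[3][3]++ -> VV[3]=[0, 0, 0, 2], msg_vec=[0, 0, 0, 2]; VV[2]=max(VV[2],msg_vec) then VV[2][2]++ -> VV[2]=[0, 0, 4, 2]
Event 6: LOCAL 0: VV[0][0]++ -> VV[0]=[2, 0, 0, 0]
Event 7: SEND 1->0: VV[1][1]++ -> VV[1]=[0, 1, 0, 0], msg_vec=[0, 1, 0, 0]; VV[0]=max(VV[0],msg_vec) then VV[0][0]++ -> VV[0]=[3, 1, 0, 0]
Event 8: LOCAL 3: VV[3][3]++ -> VV[3]=[0, 0, 0, 3]
Event 9: LOCAL 3: VV[3][3]++ -> VV[3]=[0, 0, 0, 4]
Event 3 stamp: [0, 0, 0, 1]
Event 6 stamp: [2, 0, 0, 0]
[0, 0, 0, 1] <= [2, 0, 0, 0]? False
[2, 0, 0, 0] <= [0, 0, 0, 1]? False
Relation: concurrent

Answer: concurrent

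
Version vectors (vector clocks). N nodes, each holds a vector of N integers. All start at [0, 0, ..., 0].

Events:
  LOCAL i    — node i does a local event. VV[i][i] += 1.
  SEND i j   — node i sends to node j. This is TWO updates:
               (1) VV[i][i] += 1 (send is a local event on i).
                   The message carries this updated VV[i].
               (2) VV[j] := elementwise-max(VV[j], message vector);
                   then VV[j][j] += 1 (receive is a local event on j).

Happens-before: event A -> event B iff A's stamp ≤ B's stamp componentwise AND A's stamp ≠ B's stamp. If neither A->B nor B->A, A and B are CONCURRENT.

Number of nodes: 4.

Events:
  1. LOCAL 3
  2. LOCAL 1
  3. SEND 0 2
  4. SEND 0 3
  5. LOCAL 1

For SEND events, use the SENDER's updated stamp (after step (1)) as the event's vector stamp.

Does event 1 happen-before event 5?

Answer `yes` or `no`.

Initial: VV[0]=[0, 0, 0, 0]
Initial: VV[1]=[0, 0, 0, 0]
Initial: VV[2]=[0, 0, 0, 0]
Initial: VV[3]=[0, 0, 0, 0]
Event 1: LOCAL 3: VV[3][3]++ -> VV[3]=[0, 0, 0, 1]
Event 2: LOCAL 1: VV[1][1]++ -> VV[1]=[0, 1, 0, 0]
Event 3: SEND 0->2: VV[0][0]++ -> VV[0]=[1, 0, 0, 0], msg_vec=[1, 0, 0, 0]; VV[2]=max(VV[2],msg_vec) then VV[2][2]++ -> VV[2]=[1, 0, 1, 0]
Event 4: SEND 0->3: VV[0][0]++ -> VV[0]=[2, 0, 0, 0], msg_vec=[2, 0, 0, 0]; VV[3]=max(VV[3],msg_vec) then VV[3][3]++ -> VV[3]=[2, 0, 0, 2]
Event 5: LOCAL 1: VV[1][1]++ -> VV[1]=[0, 2, 0, 0]
Event 1 stamp: [0, 0, 0, 1]
Event 5 stamp: [0, 2, 0, 0]
[0, 0, 0, 1] <= [0, 2, 0, 0]? False. Equal? False. Happens-before: False

Answer: no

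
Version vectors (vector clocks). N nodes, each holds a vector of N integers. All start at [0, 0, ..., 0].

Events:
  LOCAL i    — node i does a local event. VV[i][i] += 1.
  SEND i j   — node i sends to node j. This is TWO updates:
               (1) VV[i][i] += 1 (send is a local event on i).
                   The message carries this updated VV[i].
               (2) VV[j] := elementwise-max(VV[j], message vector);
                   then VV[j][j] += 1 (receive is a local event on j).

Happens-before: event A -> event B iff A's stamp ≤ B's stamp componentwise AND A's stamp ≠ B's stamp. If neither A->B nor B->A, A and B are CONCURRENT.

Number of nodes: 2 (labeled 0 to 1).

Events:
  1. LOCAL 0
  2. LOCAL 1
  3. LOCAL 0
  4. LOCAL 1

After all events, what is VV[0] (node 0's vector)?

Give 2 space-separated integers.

Answer: 2 0

Derivation:
Initial: VV[0]=[0, 0]
Initial: VV[1]=[0, 0]
Event 1: LOCAL 0: VV[0][0]++ -> VV[0]=[1, 0]
Event 2: LOCAL 1: VV[1][1]++ -> VV[1]=[0, 1]
Event 3: LOCAL 0: VV[0][0]++ -> VV[0]=[2, 0]
Event 4: LOCAL 1: VV[1][1]++ -> VV[1]=[0, 2]
Final vectors: VV[0]=[2, 0]; VV[1]=[0, 2]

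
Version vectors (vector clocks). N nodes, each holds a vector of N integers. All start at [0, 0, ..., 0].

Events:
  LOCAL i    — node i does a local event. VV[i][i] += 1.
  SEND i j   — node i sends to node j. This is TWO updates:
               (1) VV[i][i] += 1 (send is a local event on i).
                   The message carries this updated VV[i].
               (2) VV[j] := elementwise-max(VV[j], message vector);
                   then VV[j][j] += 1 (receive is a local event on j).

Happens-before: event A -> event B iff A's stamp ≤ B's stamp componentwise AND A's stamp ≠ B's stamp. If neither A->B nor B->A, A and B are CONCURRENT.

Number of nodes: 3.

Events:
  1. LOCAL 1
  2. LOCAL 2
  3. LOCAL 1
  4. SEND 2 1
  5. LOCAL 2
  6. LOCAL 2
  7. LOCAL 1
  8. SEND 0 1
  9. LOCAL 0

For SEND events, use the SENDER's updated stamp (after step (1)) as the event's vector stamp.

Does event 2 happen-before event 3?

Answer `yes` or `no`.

Initial: VV[0]=[0, 0, 0]
Initial: VV[1]=[0, 0, 0]
Initial: VV[2]=[0, 0, 0]
Event 1: LOCAL 1: VV[1][1]++ -> VV[1]=[0, 1, 0]
Event 2: LOCAL 2: VV[2][2]++ -> VV[2]=[0, 0, 1]
Event 3: LOCAL 1: VV[1][1]++ -> VV[1]=[0, 2, 0]
Event 4: SEND 2->1: VV[2][2]++ -> VV[2]=[0, 0, 2], msg_vec=[0, 0, 2]; VV[1]=max(VV[1],msg_vec) then VV[1][1]++ -> VV[1]=[0, 3, 2]
Event 5: LOCAL 2: VV[2][2]++ -> VV[2]=[0, 0, 3]
Event 6: LOCAL 2: VV[2][2]++ -> VV[2]=[0, 0, 4]
Event 7: LOCAL 1: VV[1][1]++ -> VV[1]=[0, 4, 2]
Event 8: SEND 0->1: VV[0][0]++ -> VV[0]=[1, 0, 0], msg_vec=[1, 0, 0]; VV[1]=max(VV[1],msg_vec) then VV[1][1]++ -> VV[1]=[1, 5, 2]
Event 9: LOCAL 0: VV[0][0]++ -> VV[0]=[2, 0, 0]
Event 2 stamp: [0, 0, 1]
Event 3 stamp: [0, 2, 0]
[0, 0, 1] <= [0, 2, 0]? False. Equal? False. Happens-before: False

Answer: no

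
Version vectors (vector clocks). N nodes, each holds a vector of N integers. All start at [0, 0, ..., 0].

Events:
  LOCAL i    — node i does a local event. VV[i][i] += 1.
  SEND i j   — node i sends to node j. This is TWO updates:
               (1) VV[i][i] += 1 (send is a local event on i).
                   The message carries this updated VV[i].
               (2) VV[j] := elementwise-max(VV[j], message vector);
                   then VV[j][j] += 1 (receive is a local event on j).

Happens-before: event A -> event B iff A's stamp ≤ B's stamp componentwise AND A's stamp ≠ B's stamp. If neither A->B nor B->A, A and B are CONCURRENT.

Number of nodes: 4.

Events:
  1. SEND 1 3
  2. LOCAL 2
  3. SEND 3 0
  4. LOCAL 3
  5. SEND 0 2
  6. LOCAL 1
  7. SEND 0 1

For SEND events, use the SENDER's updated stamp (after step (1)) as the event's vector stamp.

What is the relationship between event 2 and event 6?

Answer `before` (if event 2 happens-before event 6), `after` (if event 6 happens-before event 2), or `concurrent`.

Initial: VV[0]=[0, 0, 0, 0]
Initial: VV[1]=[0, 0, 0, 0]
Initial: VV[2]=[0, 0, 0, 0]
Initial: VV[3]=[0, 0, 0, 0]
Event 1: SEND 1->3: VV[1][1]++ -> VV[1]=[0, 1, 0, 0], msg_vec=[0, 1, 0, 0]; VV[3]=max(VV[3],msg_vec) then VV[3][3]++ -> VV[3]=[0, 1, 0, 1]
Event 2: LOCAL 2: VV[2][2]++ -> VV[2]=[0, 0, 1, 0]
Event 3: SEND 3->0: VV[3][3]++ -> VV[3]=[0, 1, 0, 2], msg_vec=[0, 1, 0, 2]; VV[0]=max(VV[0],msg_vec) then VV[0][0]++ -> VV[0]=[1, 1, 0, 2]
Event 4: LOCAL 3: VV[3][3]++ -> VV[3]=[0, 1, 0, 3]
Event 5: SEND 0->2: VV[0][0]++ -> VV[0]=[2, 1, 0, 2], msg_vec=[2, 1, 0, 2]; VV[2]=max(VV[2],msg_vec) then VV[2][2]++ -> VV[2]=[2, 1, 2, 2]
Event 6: LOCAL 1: VV[1][1]++ -> VV[1]=[0, 2, 0, 0]
Event 7: SEND 0->1: VV[0][0]++ -> VV[0]=[3, 1, 0, 2], msg_vec=[3, 1, 0, 2]; VV[1]=max(VV[1],msg_vec) then VV[1][1]++ -> VV[1]=[3, 3, 0, 2]
Event 2 stamp: [0, 0, 1, 0]
Event 6 stamp: [0, 2, 0, 0]
[0, 0, 1, 0] <= [0, 2, 0, 0]? False
[0, 2, 0, 0] <= [0, 0, 1, 0]? False
Relation: concurrent

Answer: concurrent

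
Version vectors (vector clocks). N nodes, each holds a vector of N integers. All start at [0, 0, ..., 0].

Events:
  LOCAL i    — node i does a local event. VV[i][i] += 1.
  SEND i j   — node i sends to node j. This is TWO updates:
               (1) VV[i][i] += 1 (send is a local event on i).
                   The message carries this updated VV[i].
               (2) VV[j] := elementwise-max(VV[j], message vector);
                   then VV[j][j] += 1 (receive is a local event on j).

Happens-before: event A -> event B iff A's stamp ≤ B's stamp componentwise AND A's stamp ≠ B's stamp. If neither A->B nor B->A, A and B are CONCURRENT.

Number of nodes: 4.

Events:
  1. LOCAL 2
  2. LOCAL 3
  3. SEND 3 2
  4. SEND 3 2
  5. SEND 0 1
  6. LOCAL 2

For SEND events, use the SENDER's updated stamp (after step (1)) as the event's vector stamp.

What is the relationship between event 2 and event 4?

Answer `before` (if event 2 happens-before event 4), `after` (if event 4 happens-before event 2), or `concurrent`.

Initial: VV[0]=[0, 0, 0, 0]
Initial: VV[1]=[0, 0, 0, 0]
Initial: VV[2]=[0, 0, 0, 0]
Initial: VV[3]=[0, 0, 0, 0]
Event 1: LOCAL 2: VV[2][2]++ -> VV[2]=[0, 0, 1, 0]
Event 2: LOCAL 3: VV[3][3]++ -> VV[3]=[0, 0, 0, 1]
Event 3: SEND 3->2: VV[3][3]++ -> VV[3]=[0, 0, 0, 2], msg_vec=[0, 0, 0, 2]; VV[2]=max(VV[2],msg_vec) then VV[2][2]++ -> VV[2]=[0, 0, 2, 2]
Event 4: SEND 3->2: VV[3][3]++ -> VV[3]=[0, 0, 0, 3], msg_vec=[0, 0, 0, 3]; VV[2]=max(VV[2],msg_vec) then VV[2][2]++ -> VV[2]=[0, 0, 3, 3]
Event 5: SEND 0->1: VV[0][0]++ -> VV[0]=[1, 0, 0, 0], msg_vec=[1, 0, 0, 0]; VV[1]=max(VV[1],msg_vec) then VV[1][1]++ -> VV[1]=[1, 1, 0, 0]
Event 6: LOCAL 2: VV[2][2]++ -> VV[2]=[0, 0, 4, 3]
Event 2 stamp: [0, 0, 0, 1]
Event 4 stamp: [0, 0, 0, 3]
[0, 0, 0, 1] <= [0, 0, 0, 3]? True
[0, 0, 0, 3] <= [0, 0, 0, 1]? False
Relation: before

Answer: before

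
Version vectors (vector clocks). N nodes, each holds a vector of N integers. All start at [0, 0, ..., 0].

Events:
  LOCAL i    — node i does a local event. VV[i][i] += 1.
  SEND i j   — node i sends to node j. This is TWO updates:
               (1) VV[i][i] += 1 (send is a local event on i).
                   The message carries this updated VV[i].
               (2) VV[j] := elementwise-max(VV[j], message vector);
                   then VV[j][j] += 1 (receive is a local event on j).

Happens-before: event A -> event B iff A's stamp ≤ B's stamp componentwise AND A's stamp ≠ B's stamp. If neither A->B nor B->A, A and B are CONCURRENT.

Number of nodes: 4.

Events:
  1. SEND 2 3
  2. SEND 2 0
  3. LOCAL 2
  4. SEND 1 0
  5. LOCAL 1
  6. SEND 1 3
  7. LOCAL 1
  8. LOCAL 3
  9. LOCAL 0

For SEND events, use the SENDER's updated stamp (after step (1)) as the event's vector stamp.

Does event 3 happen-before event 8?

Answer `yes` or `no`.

Initial: VV[0]=[0, 0, 0, 0]
Initial: VV[1]=[0, 0, 0, 0]
Initial: VV[2]=[0, 0, 0, 0]
Initial: VV[3]=[0, 0, 0, 0]
Event 1: SEND 2->3: VV[2][2]++ -> VV[2]=[0, 0, 1, 0], msg_vec=[0, 0, 1, 0]; VV[3]=max(VV[3],msg_vec) then VV[3][3]++ -> VV[3]=[0, 0, 1, 1]
Event 2: SEND 2->0: VV[2][2]++ -> VV[2]=[0, 0, 2, 0], msg_vec=[0, 0, 2, 0]; VV[0]=max(VV[0],msg_vec) then VV[0][0]++ -> VV[0]=[1, 0, 2, 0]
Event 3: LOCAL 2: VV[2][2]++ -> VV[2]=[0, 0, 3, 0]
Event 4: SEND 1->0: VV[1][1]++ -> VV[1]=[0, 1, 0, 0], msg_vec=[0, 1, 0, 0]; VV[0]=max(VV[0],msg_vec) then VV[0][0]++ -> VV[0]=[2, 1, 2, 0]
Event 5: LOCAL 1: VV[1][1]++ -> VV[1]=[0, 2, 0, 0]
Event 6: SEND 1->3: VV[1][1]++ -> VV[1]=[0, 3, 0, 0], msg_vec=[0, 3, 0, 0]; VV[3]=max(VV[3],msg_vec) then VV[3][3]++ -> VV[3]=[0, 3, 1, 2]
Event 7: LOCAL 1: VV[1][1]++ -> VV[1]=[0, 4, 0, 0]
Event 8: LOCAL 3: VV[3][3]++ -> VV[3]=[0, 3, 1, 3]
Event 9: LOCAL 0: VV[0][0]++ -> VV[0]=[3, 1, 2, 0]
Event 3 stamp: [0, 0, 3, 0]
Event 8 stamp: [0, 3, 1, 3]
[0, 0, 3, 0] <= [0, 3, 1, 3]? False. Equal? False. Happens-before: False

Answer: no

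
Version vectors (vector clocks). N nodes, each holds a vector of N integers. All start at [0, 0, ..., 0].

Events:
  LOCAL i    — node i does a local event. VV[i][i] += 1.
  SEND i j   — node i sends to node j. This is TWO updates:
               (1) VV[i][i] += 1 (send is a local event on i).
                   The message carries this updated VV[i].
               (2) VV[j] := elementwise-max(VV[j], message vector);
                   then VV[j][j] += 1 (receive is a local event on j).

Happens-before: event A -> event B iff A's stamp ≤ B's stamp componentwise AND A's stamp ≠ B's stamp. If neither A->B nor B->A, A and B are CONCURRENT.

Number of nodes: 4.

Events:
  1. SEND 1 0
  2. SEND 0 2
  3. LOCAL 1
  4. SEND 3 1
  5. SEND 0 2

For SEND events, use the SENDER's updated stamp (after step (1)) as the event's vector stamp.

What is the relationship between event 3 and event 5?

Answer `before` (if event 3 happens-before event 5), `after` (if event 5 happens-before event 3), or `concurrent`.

Initial: VV[0]=[0, 0, 0, 0]
Initial: VV[1]=[0, 0, 0, 0]
Initial: VV[2]=[0, 0, 0, 0]
Initial: VV[3]=[0, 0, 0, 0]
Event 1: SEND 1->0: VV[1][1]++ -> VV[1]=[0, 1, 0, 0], msg_vec=[0, 1, 0, 0]; VV[0]=max(VV[0],msg_vec) then VV[0][0]++ -> VV[0]=[1, 1, 0, 0]
Event 2: SEND 0->2: VV[0][0]++ -> VV[0]=[2, 1, 0, 0], msg_vec=[2, 1, 0, 0]; VV[2]=max(VV[2],msg_vec) then VV[2][2]++ -> VV[2]=[2, 1, 1, 0]
Event 3: LOCAL 1: VV[1][1]++ -> VV[1]=[0, 2, 0, 0]
Event 4: SEND 3->1: VV[3][3]++ -> VV[3]=[0, 0, 0, 1], msg_vec=[0, 0, 0, 1]; VV[1]=max(VV[1],msg_vec) then VV[1][1]++ -> VV[1]=[0, 3, 0, 1]
Event 5: SEND 0->2: VV[0][0]++ -> VV[0]=[3, 1, 0, 0], msg_vec=[3, 1, 0, 0]; VV[2]=max(VV[2],msg_vec) then VV[2][2]++ -> VV[2]=[3, 1, 2, 0]
Event 3 stamp: [0, 2, 0, 0]
Event 5 stamp: [3, 1, 0, 0]
[0, 2, 0, 0] <= [3, 1, 0, 0]? False
[3, 1, 0, 0] <= [0, 2, 0, 0]? False
Relation: concurrent

Answer: concurrent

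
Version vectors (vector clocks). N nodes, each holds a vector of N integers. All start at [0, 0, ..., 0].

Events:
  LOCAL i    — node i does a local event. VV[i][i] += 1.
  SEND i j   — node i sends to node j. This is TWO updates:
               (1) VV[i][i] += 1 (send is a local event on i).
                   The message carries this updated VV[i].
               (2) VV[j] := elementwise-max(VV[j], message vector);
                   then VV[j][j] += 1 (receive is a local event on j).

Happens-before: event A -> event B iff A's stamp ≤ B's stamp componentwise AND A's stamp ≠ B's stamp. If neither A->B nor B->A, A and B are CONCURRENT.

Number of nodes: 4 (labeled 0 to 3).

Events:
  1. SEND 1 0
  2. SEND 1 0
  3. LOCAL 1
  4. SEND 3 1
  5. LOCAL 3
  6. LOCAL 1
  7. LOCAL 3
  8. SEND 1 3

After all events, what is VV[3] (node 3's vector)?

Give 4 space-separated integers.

Initial: VV[0]=[0, 0, 0, 0]
Initial: VV[1]=[0, 0, 0, 0]
Initial: VV[2]=[0, 0, 0, 0]
Initial: VV[3]=[0, 0, 0, 0]
Event 1: SEND 1->0: VV[1][1]++ -> VV[1]=[0, 1, 0, 0], msg_vec=[0, 1, 0, 0]; VV[0]=max(VV[0],msg_vec) then VV[0][0]++ -> VV[0]=[1, 1, 0, 0]
Event 2: SEND 1->0: VV[1][1]++ -> VV[1]=[0, 2, 0, 0], msg_vec=[0, 2, 0, 0]; VV[0]=max(VV[0],msg_vec) then VV[0][0]++ -> VV[0]=[2, 2, 0, 0]
Event 3: LOCAL 1: VV[1][1]++ -> VV[1]=[0, 3, 0, 0]
Event 4: SEND 3->1: VV[3][3]++ -> VV[3]=[0, 0, 0, 1], msg_vec=[0, 0, 0, 1]; VV[1]=max(VV[1],msg_vec) then VV[1][1]++ -> VV[1]=[0, 4, 0, 1]
Event 5: LOCAL 3: VV[3][3]++ -> VV[3]=[0, 0, 0, 2]
Event 6: LOCAL 1: VV[1][1]++ -> VV[1]=[0, 5, 0, 1]
Event 7: LOCAL 3: VV[3][3]++ -> VV[3]=[0, 0, 0, 3]
Event 8: SEND 1->3: VV[1][1]++ -> VV[1]=[0, 6, 0, 1], msg_vec=[0, 6, 0, 1]; VV[3]=max(VV[3],msg_vec) then VV[3][3]++ -> VV[3]=[0, 6, 0, 4]
Final vectors: VV[0]=[2, 2, 0, 0]; VV[1]=[0, 6, 0, 1]; VV[2]=[0, 0, 0, 0]; VV[3]=[0, 6, 0, 4]

Answer: 0 6 0 4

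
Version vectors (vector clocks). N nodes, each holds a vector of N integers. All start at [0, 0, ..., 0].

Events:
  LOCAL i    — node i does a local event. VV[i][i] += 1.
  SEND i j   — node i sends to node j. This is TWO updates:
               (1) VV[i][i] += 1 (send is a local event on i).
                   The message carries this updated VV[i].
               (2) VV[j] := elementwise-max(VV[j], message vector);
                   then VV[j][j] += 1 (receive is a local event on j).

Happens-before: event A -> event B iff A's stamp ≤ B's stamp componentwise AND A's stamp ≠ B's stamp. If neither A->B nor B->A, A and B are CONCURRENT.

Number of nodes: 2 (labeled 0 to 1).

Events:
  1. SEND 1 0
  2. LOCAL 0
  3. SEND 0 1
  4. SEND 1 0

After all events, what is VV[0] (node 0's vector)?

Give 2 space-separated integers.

Initial: VV[0]=[0, 0]
Initial: VV[1]=[0, 0]
Event 1: SEND 1->0: VV[1][1]++ -> VV[1]=[0, 1], msg_vec=[0, 1]; VV[0]=max(VV[0],msg_vec) then VV[0][0]++ -> VV[0]=[1, 1]
Event 2: LOCAL 0: VV[0][0]++ -> VV[0]=[2, 1]
Event 3: SEND 0->1: VV[0][0]++ -> VV[0]=[3, 1], msg_vec=[3, 1]; VV[1]=max(VV[1],msg_vec) then VV[1][1]++ -> VV[1]=[3, 2]
Event 4: SEND 1->0: VV[1][1]++ -> VV[1]=[3, 3], msg_vec=[3, 3]; VV[0]=max(VV[0],msg_vec) then VV[0][0]++ -> VV[0]=[4, 3]
Final vectors: VV[0]=[4, 3]; VV[1]=[3, 3]

Answer: 4 3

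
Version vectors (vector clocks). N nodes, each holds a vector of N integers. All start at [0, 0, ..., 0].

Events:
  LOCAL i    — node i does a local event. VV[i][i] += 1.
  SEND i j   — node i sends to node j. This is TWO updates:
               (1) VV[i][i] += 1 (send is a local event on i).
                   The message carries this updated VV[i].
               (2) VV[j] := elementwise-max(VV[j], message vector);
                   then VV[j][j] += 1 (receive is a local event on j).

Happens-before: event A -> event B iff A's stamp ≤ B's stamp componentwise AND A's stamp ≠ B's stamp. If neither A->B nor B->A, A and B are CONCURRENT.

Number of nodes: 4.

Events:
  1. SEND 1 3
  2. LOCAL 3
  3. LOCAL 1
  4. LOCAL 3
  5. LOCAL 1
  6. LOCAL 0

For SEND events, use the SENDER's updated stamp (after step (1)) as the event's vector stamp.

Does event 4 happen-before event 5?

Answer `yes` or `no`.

Initial: VV[0]=[0, 0, 0, 0]
Initial: VV[1]=[0, 0, 0, 0]
Initial: VV[2]=[0, 0, 0, 0]
Initial: VV[3]=[0, 0, 0, 0]
Event 1: SEND 1->3: VV[1][1]++ -> VV[1]=[0, 1, 0, 0], msg_vec=[0, 1, 0, 0]; VV[3]=max(VV[3],msg_vec) then VV[3][3]++ -> VV[3]=[0, 1, 0, 1]
Event 2: LOCAL 3: VV[3][3]++ -> VV[3]=[0, 1, 0, 2]
Event 3: LOCAL 1: VV[1][1]++ -> VV[1]=[0, 2, 0, 0]
Event 4: LOCAL 3: VV[3][3]++ -> VV[3]=[0, 1, 0, 3]
Event 5: LOCAL 1: VV[1][1]++ -> VV[1]=[0, 3, 0, 0]
Event 6: LOCAL 0: VV[0][0]++ -> VV[0]=[1, 0, 0, 0]
Event 4 stamp: [0, 1, 0, 3]
Event 5 stamp: [0, 3, 0, 0]
[0, 1, 0, 3] <= [0, 3, 0, 0]? False. Equal? False. Happens-before: False

Answer: no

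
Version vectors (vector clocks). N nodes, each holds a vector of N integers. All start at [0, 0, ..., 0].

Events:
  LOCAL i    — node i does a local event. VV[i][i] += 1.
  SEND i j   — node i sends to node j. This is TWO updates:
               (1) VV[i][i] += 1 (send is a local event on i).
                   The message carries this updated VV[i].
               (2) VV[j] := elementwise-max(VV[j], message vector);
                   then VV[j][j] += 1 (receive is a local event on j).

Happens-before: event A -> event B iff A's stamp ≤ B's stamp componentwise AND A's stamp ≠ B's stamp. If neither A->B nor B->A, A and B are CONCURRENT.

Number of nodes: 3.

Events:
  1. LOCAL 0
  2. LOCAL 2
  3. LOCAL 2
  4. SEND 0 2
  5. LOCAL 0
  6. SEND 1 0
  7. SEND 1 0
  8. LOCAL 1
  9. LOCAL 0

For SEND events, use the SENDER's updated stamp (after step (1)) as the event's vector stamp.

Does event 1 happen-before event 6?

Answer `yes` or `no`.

Answer: no

Derivation:
Initial: VV[0]=[0, 0, 0]
Initial: VV[1]=[0, 0, 0]
Initial: VV[2]=[0, 0, 0]
Event 1: LOCAL 0: VV[0][0]++ -> VV[0]=[1, 0, 0]
Event 2: LOCAL 2: VV[2][2]++ -> VV[2]=[0, 0, 1]
Event 3: LOCAL 2: VV[2][2]++ -> VV[2]=[0, 0, 2]
Event 4: SEND 0->2: VV[0][0]++ -> VV[0]=[2, 0, 0], msg_vec=[2, 0, 0]; VV[2]=max(VV[2],msg_vec) then VV[2][2]++ -> VV[2]=[2, 0, 3]
Event 5: LOCAL 0: VV[0][0]++ -> VV[0]=[3, 0, 0]
Event 6: SEND 1->0: VV[1][1]++ -> VV[1]=[0, 1, 0], msg_vec=[0, 1, 0]; VV[0]=max(VV[0],msg_vec) then VV[0][0]++ -> VV[0]=[4, 1, 0]
Event 7: SEND 1->0: VV[1][1]++ -> VV[1]=[0, 2, 0], msg_vec=[0, 2, 0]; VV[0]=max(VV[0],msg_vec) then VV[0][0]++ -> VV[0]=[5, 2, 0]
Event 8: LOCAL 1: VV[1][1]++ -> VV[1]=[0, 3, 0]
Event 9: LOCAL 0: VV[0][0]++ -> VV[0]=[6, 2, 0]
Event 1 stamp: [1, 0, 0]
Event 6 stamp: [0, 1, 0]
[1, 0, 0] <= [0, 1, 0]? False. Equal? False. Happens-before: False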